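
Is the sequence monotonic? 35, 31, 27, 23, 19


Differences: -4, -4, -4, -4
All differences < 0 → strictly DECREASING

Monotonically decreasing


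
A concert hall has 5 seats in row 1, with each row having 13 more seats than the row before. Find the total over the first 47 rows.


aₙ = 5 + (47-1)×13 = 603
Sₙ = n(a₁+aₙ)/2 = 47×(5+603)/2
= 47×608/2 = 14288

S_47 = 14288


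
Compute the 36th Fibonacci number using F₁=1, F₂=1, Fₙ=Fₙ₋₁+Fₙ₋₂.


Fibonacci sequence: 1, 1, 2, 3, 5, 8, 13, 21, 34, 55, 89, ...
F(36) = 14930352

F(36) = 14930352


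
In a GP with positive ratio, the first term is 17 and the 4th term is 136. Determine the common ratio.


r^(n-1) = aₙ/a₁
r^3 = 136/17 = 8
r = 8^(1/3)
= 2

r = 2


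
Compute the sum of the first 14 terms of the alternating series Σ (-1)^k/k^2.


S = -1 + 1/4 - 1/9 + 1/16 - 1/25 + 1/36 - 1/49 + 1/64 ± ...
= -0.8201
(Full series converges to -π²/12 ≈ -0.8225)

S_14 = -0.8201


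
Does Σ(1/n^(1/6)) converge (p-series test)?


p-series test: Σ c/n^p converges if p > 1, diverges if p ≤ 1 (constant c > 0 doesn't affect convergence).
p = 1/6
1/6 ≤ 1 → DIVERGES

Diverges (p = 1/6 ≤ 1)


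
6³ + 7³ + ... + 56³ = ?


Σₖ₌6^56 k³ = [56·57/2]² − [5·6/2]²
= 2547216 − 225 = 2546991

Σk³ = 2546991


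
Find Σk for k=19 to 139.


Σₖ₌19^139 k = Σₖ₌₁^139 k − Σₖ₌₁^18 k
= 139·140/2 − 18·19/2
= 9730 − 171 = 9559

Σk = 9559


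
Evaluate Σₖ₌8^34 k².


Σₖ₌8^34 k² = Σₖ₌₁^34 k² − Σₖ₌₁^7 k²
= 34·35·69/6 − 7·8·15/6
= 13685 − 140 = 13545

Σk² = 13545


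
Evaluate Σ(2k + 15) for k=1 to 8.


Σ(2k+15) = 2·Σk + 15·n
= 2·36 + 15·8
= 72 + 120 = 192

Σ = 192


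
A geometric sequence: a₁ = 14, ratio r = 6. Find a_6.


aₙ = a₁·r^(n-1)
= 14×6^5
= 14×7776
= 108864

a_6 = 108864


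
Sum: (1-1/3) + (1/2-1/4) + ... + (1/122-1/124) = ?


Telescoping with gap 2: two head and two tail terms survive.
= (1 + 1/2) - (1/123 + 1/124)
= 3/2 - 1/123 - 1/124 = 22631/15252

Sum = 22631/15252


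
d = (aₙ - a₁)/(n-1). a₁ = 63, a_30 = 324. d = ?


d = (aₙ - a₁)/(n-1)
= (324 - 63)/(30-1)
= 261/29 = 9

d = 9


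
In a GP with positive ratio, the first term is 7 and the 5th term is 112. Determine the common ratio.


r^(n-1) = aₙ/a₁
r^4 = 112/7 = 16
r = 16^(1/4)
= ±2; taking r > 0 gives r = 2

r = 2


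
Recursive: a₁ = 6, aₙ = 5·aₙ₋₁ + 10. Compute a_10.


Computing step by step:
a_1 = 6
a_2 = 40
a_3 = 210
a_4 = 1060
a_5 = 5310
a_6 = 26560
a_7 = 132810
a_8 = 664060
a_9 = 3320310
a_10 = 16601560


a_10 = 16601560


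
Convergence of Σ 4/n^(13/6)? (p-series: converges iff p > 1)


p-series test: Σ c/n^p converges if p > 1, diverges if p ≤ 1 (constant c > 0 doesn't affect convergence).
p = 13/6
13/6 > 1 → CONVERGES

Converges (p = 13/6 > 1)


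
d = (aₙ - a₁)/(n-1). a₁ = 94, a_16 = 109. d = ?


d = (aₙ - a₁)/(n-1)
= (109 - 94)/(16-1)
= 15/15 = 1

d = 1


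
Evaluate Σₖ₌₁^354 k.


n(n+1)/2 = 354×355/2 = 125670/2 = 62835

Σk = 62835


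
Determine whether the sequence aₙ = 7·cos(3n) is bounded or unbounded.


For all n, -1 ≤ cos(3n) ≤ 1, so -7 ≤ 7·cos(3n) ≤ 7
Lower bound: -7, Upper bound: 7
The sequence IS bounded

Bounded (-7 ≤ aₙ ≤ 7)


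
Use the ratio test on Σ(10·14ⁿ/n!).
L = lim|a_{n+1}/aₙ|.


aₙ = 10·14^n/n!
a_{n+1}/aₙ = 14^(n+1)/(n+1)! × n!/14^n  (constant 10 cancels)
= 14/(n+1)
L = lim(n→∞) 14/(n+1) = 0
L < 1 → series CONVERGES

Converges (ratio test: L = 0 < 1)


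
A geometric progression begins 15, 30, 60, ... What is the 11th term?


aₙ = a₁·r^(n-1)
= 15×2^10
= 15×1024
= 15360

a_11 = 15360


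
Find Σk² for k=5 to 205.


Σₖ₌5^205 k² = Σₖ₌₁^205 k² − Σₖ₌₁^4 k²
= 205·206·411/6 − 4·5·9/6
= 2892755 − 30 = 2892725

Σk² = 2892725


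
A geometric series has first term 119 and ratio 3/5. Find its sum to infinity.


S∞ = a₁/(1-r) = 119/(1 - 3/5)
= 119/(2/5)
= 595/2

S∞ = 595/2


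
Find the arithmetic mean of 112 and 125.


AM = (112 + 125)/2 = 237/2 = 118.5

AM = 118.5


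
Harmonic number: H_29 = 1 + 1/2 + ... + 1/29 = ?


H_29 = 1/1 + 1/2 + 1/3 + ... + 1/29
= 9227046511387/2329089562800
≈ 3.9617

H_29 = 9227046511387/2329089562800 ≈ 3.9617


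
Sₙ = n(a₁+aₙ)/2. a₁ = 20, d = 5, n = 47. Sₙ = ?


aₙ = 20 + (47-1)×5 = 250
Sₙ = n(a₁+aₙ)/2 = 47×(20+250)/2
= 47×270/2 = 6345

S_47 = 6345


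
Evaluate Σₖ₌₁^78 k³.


n(n+1)/2 = 78×79/2 = 3081
Σk³ = 3081² = 9492561

Σk³ = 9492561


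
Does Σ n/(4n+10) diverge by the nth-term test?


lim(n→∞) n/(4n+10) = 1/4 = 1/4  (divide numerator and denominator by n)
lim aₙ = 1/4 ≠ 0 → series DIVERGES

Diverges (lim aₙ = 1/4 ≠ 0)


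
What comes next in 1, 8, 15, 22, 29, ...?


Pattern: arithmetic (d=7)
Terms: 1, 8, 15, 22, 29
Next term = 36

Next term = 36


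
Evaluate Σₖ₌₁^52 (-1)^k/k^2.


S = -1 + 1/4 - 1/9 + 1/16 - 1/25 + 1/36 - 1/49 + 1/64 ± ...
= -0.8223
(Full series converges to -π²/12 ≈ -0.8225)

S_52 = -0.8223


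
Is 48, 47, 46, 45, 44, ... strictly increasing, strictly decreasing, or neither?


Differences: -1, -1, -1, -1
All differences < 0 → strictly DECREASING

Monotonically decreasing


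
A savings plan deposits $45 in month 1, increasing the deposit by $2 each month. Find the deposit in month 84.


aₙ = a₁ + (n-1)d
= 45 + (84-1)×2
= 45 + 166
= 211

a_84 = 211


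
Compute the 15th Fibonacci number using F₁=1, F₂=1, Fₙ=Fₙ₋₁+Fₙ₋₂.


Fibonacci sequence: 1, 1, 2, 3, 5, 8, 13, 21, 34, 55, 89, ...
F(15) = 610

F(15) = 610


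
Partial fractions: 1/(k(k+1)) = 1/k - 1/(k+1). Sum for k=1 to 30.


1/(k(k+1)) = 1/k - 1/(k+1) (partial fractions)
Telescoping: Σ = 1 - 1/31 = 30/31

Sum = 30/31


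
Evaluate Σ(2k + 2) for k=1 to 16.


Σ(2k+2) = 2·Σk + 2·n
= 2·136 + 2·16
= 272 + 32 = 304

Σ = 304


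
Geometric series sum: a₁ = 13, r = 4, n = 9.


Sₙ = 13×(4^9 - 1)/(4 - 1)
= 13×(262144 - 1)/3
= 13×262143/3
= 1135953

S_9 = 1135953


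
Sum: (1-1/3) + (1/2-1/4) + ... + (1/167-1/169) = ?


Telescoping with gap 2: two head and two tail terms survive.
= (1 + 1/2) - (1/168 + 1/169)
= 3/2 - 1/168 - 1/169 = 42251/28392

Sum = 42251/28392


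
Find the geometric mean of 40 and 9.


GM = √(40×9) = √360 = 18.9737

GM = 18.9737


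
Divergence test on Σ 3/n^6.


lim(n→∞) 3/n^6 = 0
lim aₙ = 0 → nth-term test is INCONCLUSIVE
(Need other tests; this is actually a convergent p-series with p=6 > 1)

Inconclusive (lim aₙ = 0; need another test)


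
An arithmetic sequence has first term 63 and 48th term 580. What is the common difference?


d = (aₙ - a₁)/(n-1)
= (580 - 63)/(48-1)
= 517/47 = 11

d = 11


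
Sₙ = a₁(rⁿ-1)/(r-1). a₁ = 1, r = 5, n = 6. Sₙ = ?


Sₙ = 1×(5^6 - 1)/(5 - 1)
= 1×(15625 - 1)/4
= 1×15624/4
= 3906

S_6 = 3906


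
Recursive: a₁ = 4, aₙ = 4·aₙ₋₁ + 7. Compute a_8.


Computing step by step:
a_1 = 4
a_2 = 23
a_3 = 99
a_4 = 403
a_5 = 1619
a_6 = 6483
a_7 = 25939
a_8 = 103763


a_8 = 103763


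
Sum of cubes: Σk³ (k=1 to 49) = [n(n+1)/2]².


n(n+1)/2 = 49×50/2 = 1225
Σk³ = 1225² = 1500625

Σk³ = 1500625


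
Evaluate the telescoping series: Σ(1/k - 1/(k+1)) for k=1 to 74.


Telescoping: adjacent terms cancel.
= 1/1 - 1/75
= 1 - 1/75 = 74/75

Sum = 74/75


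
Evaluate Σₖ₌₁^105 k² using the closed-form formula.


n = 105
n(n+1)(2n+1)/6 = 105×106×211/6
= 2348430/6 = 391405

Σk² = 391405


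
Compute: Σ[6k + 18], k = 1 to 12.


Σ(6k+18) = 6·Σk + 18·n
= 6·78 + 18·12
= 468 + 216 = 684

Σ = 684


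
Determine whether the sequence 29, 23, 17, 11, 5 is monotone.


Differences: -6, -6, -6, -6
All differences < 0 → strictly DECREASING

Monotonically decreasing


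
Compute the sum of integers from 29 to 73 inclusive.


Σₖ₌29^73 k = Σₖ₌₁^73 k − Σₖ₌₁^28 k
= 73·74/2 − 28·29/2
= 2701 − 406 = 2295

Σk = 2295


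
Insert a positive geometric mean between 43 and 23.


GM = √(43×23) = √989 = 31.4484

GM = 31.4484


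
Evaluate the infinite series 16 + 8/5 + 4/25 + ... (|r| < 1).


S∞ = a₁/(1-r) = 16/(1 - 1/10)
= 16/(9/10)
= 160/9

S∞ = 160/9


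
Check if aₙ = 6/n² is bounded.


a₁ = 6, a₂ = 6/4, a₃ = 6/9, ...
0 < aₙ ≤ 6 for all n ≥ 1
The sequence IS bounded

Bounded (0 < aₙ ≤ 6)


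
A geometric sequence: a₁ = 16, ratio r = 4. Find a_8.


aₙ = a₁·r^(n-1)
= 16×4^7
= 16×16384
= 262144

a_8 = 262144


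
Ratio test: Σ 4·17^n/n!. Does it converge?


aₙ = 4·17^n/n!
a_{n+1}/aₙ = 17^(n+1)/(n+1)! × n!/17^n  (constant 4 cancels)
= 17/(n+1)
L = lim(n→∞) 17/(n+1) = 0
L < 1 → series CONVERGES

Converges (ratio test: L = 0 < 1)


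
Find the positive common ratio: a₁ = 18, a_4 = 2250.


r^(n-1) = aₙ/a₁
r^3 = 2250/18 = 125
r = 125^(1/3)
= 5

r = 5


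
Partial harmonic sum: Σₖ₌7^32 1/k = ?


Σₖ₌7^32 1/k = 1/7 + 1/8 + 1/9 + ... + 1/32
= 232272421033319/144403552893600
≈ 1.6085

Sum = 232272421033319/144403552893600 ≈ 1.6085


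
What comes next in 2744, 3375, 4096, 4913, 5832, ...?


Pattern: perfect cubes: n³
Terms: 2744, 3375, 4096, 4913, 5832
Next term = 6859

Next term = 6859


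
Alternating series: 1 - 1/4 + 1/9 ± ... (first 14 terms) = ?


S = 1 - 1/4 + 1/9 - 1/16 + 1/25 - 1/36 + 1/49 - 1/64 ± ...
= 0.8201
(Full series converges to +π²/12 ≈ +0.8225)

S_14 = 0.8201


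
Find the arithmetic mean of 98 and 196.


AM = (98 + 196)/2 = 294/2 = 147

AM = 147


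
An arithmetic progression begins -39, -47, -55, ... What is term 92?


aₙ = a₁ + (n-1)d
= -39 + (92-1)×-8
= -39 - 728
= -767

a_92 = -767


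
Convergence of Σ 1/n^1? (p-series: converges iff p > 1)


p-series test: Σ c/n^p converges if p > 1, diverges if p ≤ 1 (constant c > 0 doesn't affect convergence).
p = 1
1 ≤ 1 → DIVERGES

Diverges (p = 1 ≤ 1)


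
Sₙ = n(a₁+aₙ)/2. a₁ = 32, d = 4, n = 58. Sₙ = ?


aₙ = 32 + (58-1)×4 = 260
Sₙ = n(a₁+aₙ)/2 = 58×(32+260)/2
= 58×292/2 = 8468

S_58 = 8468


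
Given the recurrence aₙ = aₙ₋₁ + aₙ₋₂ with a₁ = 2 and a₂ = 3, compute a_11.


Computing iteratively: 2, 3, 5, 8, 13, 21, 34, 55, 89, 144, 233
a_11 = 233

a_11 = 233


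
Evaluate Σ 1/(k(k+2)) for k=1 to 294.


1/(k(k+2)) = (1/2)·(1/k - 1/(k+2)) (partial fractions)
Telescoping: Σ = (1/2)·(1 + 1/2 - 1/295 - 1/296) = 130389/174640

Sum = 130389/174640


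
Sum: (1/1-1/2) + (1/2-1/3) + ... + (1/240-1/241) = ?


Telescoping: adjacent terms cancel.
= 1/1 - 1/241
= 1 - 1/241 = 240/241

Sum = 240/241


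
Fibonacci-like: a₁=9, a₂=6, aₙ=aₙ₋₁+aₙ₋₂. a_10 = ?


Computing iteratively: 9, 6, 15, 21, 36, 57, 93, 150, 243, 393
a_10 = 393

a_10 = 393


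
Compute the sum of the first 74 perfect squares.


n = 74
n(n+1)(2n+1)/6 = 74×75×149/6
= 826950/6 = 137825

Σk² = 137825


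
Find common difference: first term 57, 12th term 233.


d = (aₙ - a₁)/(n-1)
= (233 - 57)/(12-1)
= 176/11 = 16

d = 16


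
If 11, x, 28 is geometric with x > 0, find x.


GM = √(11×28) = √308 = 17.5499

GM = 17.5499


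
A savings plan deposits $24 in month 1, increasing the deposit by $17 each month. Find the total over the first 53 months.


aₙ = 24 + (53-1)×17 = 908
Sₙ = n(a₁+aₙ)/2 = 53×(24+908)/2
= 53×932/2 = 24698

S_53 = 24698


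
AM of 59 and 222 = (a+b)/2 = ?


AM = (59 + 222)/2 = 281/2 = 140.5

AM = 140.5


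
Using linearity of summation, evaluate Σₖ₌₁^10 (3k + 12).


Σ(3k+12) = 3·Σk + 12·n
= 3·55 + 12·10
= 165 + 120 = 285

Σ = 285


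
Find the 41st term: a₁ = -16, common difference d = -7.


aₙ = a₁ + (n-1)d
= -16 + (41-1)×-7
= -16 - 280
= -296

a_41 = -296


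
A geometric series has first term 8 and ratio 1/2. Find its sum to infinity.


S∞ = a₁/(1-r) = 8/(1 - 1/2)
= 8/(1/2)
= 16

S∞ = 16


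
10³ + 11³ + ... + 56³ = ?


Σₖ₌10^56 k³ = [56·57/2]² − [9·10/2]²
= 2547216 − 2025 = 2545191

Σk³ = 2545191


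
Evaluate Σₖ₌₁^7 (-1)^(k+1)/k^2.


S = 1 - 1/4 + 1/9 - 1/16 + 1/25 - 1/36 + 1/49
= 0.8312
(Full series converges to +π²/12 ≈ +0.8225)

S_7 = 0.8312


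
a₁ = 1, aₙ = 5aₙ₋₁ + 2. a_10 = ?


Computing step by step:
a_1 = 1
a_2 = 7
a_3 = 37
a_4 = 187
a_5 = 937
a_6 = 4687
a_7 = 23437
a_8 = 117187
a_9 = 585937
a_10 = 2929687


a_10 = 2929687


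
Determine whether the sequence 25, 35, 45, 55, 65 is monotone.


Differences: 10, 10, 10, 10
All differences > 0 → strictly INCREASING

Monotonically increasing


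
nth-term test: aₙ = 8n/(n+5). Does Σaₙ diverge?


lim(n→∞) 8n/(n+5) = 8/1 = 8  (divide numerator and denominator by n)
lim aₙ = 8 ≠ 0 → series DIVERGES

Diverges (lim aₙ = 8 ≠ 0)


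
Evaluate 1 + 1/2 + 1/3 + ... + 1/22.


H_22 = 1/1 + 1/2 + 1/3 + ... + 1/22
= 19093197/5173168
≈ 3.6908

H_22 = 19093197/5173168 ≈ 3.6908


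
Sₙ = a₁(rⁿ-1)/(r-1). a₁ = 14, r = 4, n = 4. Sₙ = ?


Sₙ = 14×(4^4 - 1)/(4 - 1)
= 14×(256 - 1)/3
= 14×255/3
= 1190

S_4 = 1190


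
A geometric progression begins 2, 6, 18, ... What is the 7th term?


aₙ = a₁·r^(n-1)
= 2×3^6
= 2×729
= 1458

a_7 = 1458


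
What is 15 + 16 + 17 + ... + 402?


Σₖ₌15^402 k = Σₖ₌₁^402 k − Σₖ₌₁^14 k
= 402·403/2 − 14·15/2
= 81003 − 105 = 80898

Σk = 80898


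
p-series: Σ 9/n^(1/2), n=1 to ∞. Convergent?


p-series test: Σ c/n^p converges if p > 1, diverges if p ≤ 1 (constant c > 0 doesn't affect convergence).
p = 1/2
1/2 ≤ 1 → DIVERGES

Diverges (p = 1/2 ≤ 1)


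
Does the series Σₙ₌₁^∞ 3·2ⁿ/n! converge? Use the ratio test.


aₙ = 3·2^n/n!
a_{n+1}/aₙ = 2^(n+1)/(n+1)! × n!/2^n  (constant 3 cancels)
= 2/(n+1)
L = lim(n→∞) 2/(n+1) = 0
L < 1 → series CONVERGES

Converges (ratio test: L = 0 < 1)


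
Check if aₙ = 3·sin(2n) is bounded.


For all n, -1 ≤ sin(2n) ≤ 1, so -3 ≤ 3·sin(2n) ≤ 3
Lower bound: -3, Upper bound: 3
The sequence IS bounded

Bounded (-3 ≤ aₙ ≤ 3)


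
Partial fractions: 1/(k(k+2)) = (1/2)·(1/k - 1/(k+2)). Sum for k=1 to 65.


1/(k(k+2)) = (1/2)·(1/k - 1/(k+2)) (partial fractions)
Telescoping: Σ = (1/2)·(1 + 1/2 - 1/66 - 1/67) = 1625/2211

Sum = 1625/2211


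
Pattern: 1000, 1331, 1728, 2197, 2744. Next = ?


Pattern: perfect cubes: n³
Terms: 1000, 1331, 1728, 2197, 2744
Next term = 3375

Next term = 3375


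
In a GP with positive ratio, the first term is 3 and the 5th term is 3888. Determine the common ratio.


r^(n-1) = aₙ/a₁
r^4 = 3888/3 = 1296
r = 1296^(1/4)
= ±6; taking r > 0 gives r = 6

r = 6


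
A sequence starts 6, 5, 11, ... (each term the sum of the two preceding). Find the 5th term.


Computing iteratively: 6, 5, 11, 16, 27
a_5 = 27

a_5 = 27


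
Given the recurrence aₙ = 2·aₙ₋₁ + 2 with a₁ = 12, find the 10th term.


Computing step by step:
a_1 = 12
a_2 = 26
a_3 = 54
a_4 = 110
a_5 = 222
a_6 = 446
a_7 = 894
a_8 = 1790
a_9 = 3582
a_10 = 7166


a_10 = 7166


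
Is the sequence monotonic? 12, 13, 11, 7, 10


Differences: 1, -2, -4, 3
Difference at position 1 is +1 (> 0) but position 2 is -2 (< 0) — sequence both rises and falls
→ NOT monotonic

Not monotonic


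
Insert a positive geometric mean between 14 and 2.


GM = √(14×2) = √28 = 5.2915

GM = 5.2915


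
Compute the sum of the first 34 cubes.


n(n+1)/2 = 34×35/2 = 595
Σk³ = 595² = 354025

Σk³ = 354025


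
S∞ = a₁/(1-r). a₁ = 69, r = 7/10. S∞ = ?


S∞ = a₁/(1-r) = 69/(1 - 7/10)
= 69/(3/10)
= 230

S∞ = 230


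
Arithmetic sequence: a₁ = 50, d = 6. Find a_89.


aₙ = a₁ + (n-1)d
= 50 + (89-1)×6
= 50 + 528
= 578

a_89 = 578


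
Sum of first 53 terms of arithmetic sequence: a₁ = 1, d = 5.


aₙ = 1 + (53-1)×5 = 261
Sₙ = n(a₁+aₙ)/2 = 53×(1+261)/2
= 53×262/2 = 6943

S_53 = 6943


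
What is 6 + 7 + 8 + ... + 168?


Σₖ₌6^168 k = Σₖ₌₁^168 k − Σₖ₌₁^5 k
= 168·169/2 − 5·6/2
= 14196 − 15 = 14181

Σk = 14181


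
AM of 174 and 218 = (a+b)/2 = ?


AM = (174 + 218)/2 = 392/2 = 196

AM = 196


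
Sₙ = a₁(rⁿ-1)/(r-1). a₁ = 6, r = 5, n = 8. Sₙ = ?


Sₙ = 6×(5^8 - 1)/(5 - 1)
= 6×(390625 - 1)/4
= 6×390624/4
= 585936

S_8 = 585936


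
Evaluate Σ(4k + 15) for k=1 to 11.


Σ(4k+15) = 4·Σk + 15·n
= 4·66 + 15·11
= 264 + 165 = 429

Σ = 429


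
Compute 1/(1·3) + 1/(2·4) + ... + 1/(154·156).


1/(k(k+2)) = (1/2)·(1/k - 1/(k+2)) (partial fractions)
Telescoping: Σ = (1/2)·(1 + 1/2 - 1/155 - 1/156) = 35959/48360

Sum = 35959/48360


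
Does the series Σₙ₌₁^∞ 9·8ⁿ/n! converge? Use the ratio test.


aₙ = 9·8^n/n!
a_{n+1}/aₙ = 8^(n+1)/(n+1)! × n!/8^n  (constant 9 cancels)
= 8/(n+1)
L = lim(n→∞) 8/(n+1) = 0
L < 1 → series CONVERGES

Converges (ratio test: L = 0 < 1)


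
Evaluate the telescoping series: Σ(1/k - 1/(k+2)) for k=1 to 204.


Telescoping with gap 2: two head and two tail terms survive.
= (1 + 1/2) - (1/205 + 1/206)
= 3/2 - 1/205 - 1/206 = 31467/21115

Sum = 31467/21115


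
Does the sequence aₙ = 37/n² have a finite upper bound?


a₁ = 37, a₂ = 37/4, a₃ = 37/9, ...
0 < aₙ ≤ 37 for all n ≥ 1
The sequence IS bounded

Bounded (0 < aₙ ≤ 37)


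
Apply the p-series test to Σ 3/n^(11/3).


p-series test: Σ c/n^p converges if p > 1, diverges if p ≤ 1 (constant c > 0 doesn't affect convergence).
p = 11/3
11/3 > 1 → CONVERGES

Converges (p = 11/3 > 1)


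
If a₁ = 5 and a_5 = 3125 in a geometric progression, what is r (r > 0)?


r^(n-1) = aₙ/a₁
r^4 = 3125/5 = 625
r = 625^(1/4)
= ±5; taking r > 0 gives r = 5

r = 5


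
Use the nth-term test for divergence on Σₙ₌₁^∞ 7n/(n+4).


lim(n→∞) 7n/(n+4) = 7/1 = 7  (divide numerator and denominator by n)
lim aₙ = 7 ≠ 0 → series DIVERGES

Diverges (lim aₙ = 7 ≠ 0)


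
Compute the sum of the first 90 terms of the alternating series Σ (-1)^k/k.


S = -1 + 1/2 - 1/3 + 1/4 - 1/5 + 1/6 - 1/7 + 1/8 ± ...
= -0.6876
(Full series converges to -ln(2) ≈ -0.6931)

S_90 = -0.6876


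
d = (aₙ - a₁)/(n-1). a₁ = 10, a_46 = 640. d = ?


d = (aₙ - a₁)/(n-1)
= (640 - 10)/(46-1)
= 630/45 = 14

d = 14


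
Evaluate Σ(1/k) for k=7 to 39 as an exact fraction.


Σₖ₌7^39 1/k = 1/7 + 1/8 + 1/9 + ... + 1/39
= 876018803354593/485721041551200
≈ 1.8035

Sum = 876018803354593/485721041551200 ≈ 1.8035


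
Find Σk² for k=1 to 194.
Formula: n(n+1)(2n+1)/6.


n = 194
n(n+1)(2n+1)/6 = 194×195×389/6
= 14715870/6 = 2452645

Σk² = 2452645


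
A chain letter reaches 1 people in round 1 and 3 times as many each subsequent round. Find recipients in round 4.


aₙ = a₁·r^(n-1)
= 1×3^3
= 1×27
= 27

a_4 = 27


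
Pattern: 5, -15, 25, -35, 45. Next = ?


Pattern: alternating sign, magnitude arithmetic (d=10)
Terms: 5, -15, 25, -35, 45
Next term = -55

Next term = -55


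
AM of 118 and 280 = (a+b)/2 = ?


AM = (118 + 280)/2 = 398/2 = 199

AM = 199


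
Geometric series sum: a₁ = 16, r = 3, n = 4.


Sₙ = 16×(3^4 - 1)/(3 - 1)
= 16×(81 - 1)/2
= 16×80/2
= 640

S_4 = 640


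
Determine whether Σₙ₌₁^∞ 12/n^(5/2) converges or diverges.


p-series test: Σ c/n^p converges if p > 1, diverges if p ≤ 1 (constant c > 0 doesn't affect convergence).
p = 5/2
5/2 > 1 → CONVERGES

Converges (p = 5/2 > 1)


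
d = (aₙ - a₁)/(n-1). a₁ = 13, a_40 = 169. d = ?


d = (aₙ - a₁)/(n-1)
= (169 - 13)/(40-1)
= 156/39 = 4

d = 4


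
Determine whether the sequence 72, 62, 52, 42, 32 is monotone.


Differences: -10, -10, -10, -10
All differences < 0 → strictly DECREASING

Monotonically decreasing


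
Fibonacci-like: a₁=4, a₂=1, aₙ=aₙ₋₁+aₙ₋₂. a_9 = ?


Computing iteratively: 4, 1, 5, 6, 11, 17, 28, 45, 73
a_9 = 73

a_9 = 73


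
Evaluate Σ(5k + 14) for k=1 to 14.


Σ(5k+14) = 5·Σk + 14·n
= 5·105 + 14·14
= 525 + 196 = 721

Σ = 721


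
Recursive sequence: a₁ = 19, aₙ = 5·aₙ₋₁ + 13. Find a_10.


Computing step by step:
a_1 = 19
a_2 = 108
a_3 = 553
a_4 = 2778
a_5 = 13903
a_6 = 69528
a_7 = 347653
a_8 = 1738278
a_9 = 8691403
a_10 = 43457028


a_10 = 43457028


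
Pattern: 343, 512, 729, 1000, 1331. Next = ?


Pattern: perfect cubes: n³
Terms: 343, 512, 729, 1000, 1331
Next term = 1728

Next term = 1728


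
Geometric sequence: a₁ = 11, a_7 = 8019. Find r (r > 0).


r^(n-1) = aₙ/a₁
r^6 = 8019/11 = 729
r = 729^(1/6)
= ±3; taking r > 0 gives r = 3

r = 3


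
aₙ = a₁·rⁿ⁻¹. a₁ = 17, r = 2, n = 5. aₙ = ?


aₙ = a₁·r^(n-1)
= 17×2^4
= 17×16
= 272

a_5 = 272


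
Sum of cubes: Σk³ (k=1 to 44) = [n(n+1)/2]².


n(n+1)/2 = 44×45/2 = 990
Σk³ = 990² = 980100

Σk³ = 980100


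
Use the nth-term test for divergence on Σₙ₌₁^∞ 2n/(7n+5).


lim(n→∞) 2n/(7n+5) = 2/7 = 2/7  (divide numerator and denominator by n)
lim aₙ = 2/7 ≠ 0 → series DIVERGES

Diverges (lim aₙ = 2/7 ≠ 0)


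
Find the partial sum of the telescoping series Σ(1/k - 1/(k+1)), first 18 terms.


Telescoping: adjacent terms cancel.
= 1/1 - 1/19
= 1 - 1/19 = 18/19

Sum = 18/19


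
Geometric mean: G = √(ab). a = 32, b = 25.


GM = √(32×25) = √800 = 28.2843

GM = 28.2843


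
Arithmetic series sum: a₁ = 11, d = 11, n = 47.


aₙ = 11 + (47-1)×11 = 517
Sₙ = n(a₁+aₙ)/2 = 47×(11+517)/2
= 47×528/2 = 12408

S_47 = 12408


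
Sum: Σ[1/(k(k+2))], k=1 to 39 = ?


1/(k(k+2)) = (1/2)·(1/k - 1/(k+2)) (partial fractions)
Telescoping: Σ = (1/2)·(1 + 1/2 - 1/40 - 1/41) = 2379/3280

Sum = 2379/3280


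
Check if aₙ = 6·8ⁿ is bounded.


aₙ = 6·8ⁿ → as n→∞, aₙ→∞ (since base 8 > 1)
No finite upper bound exists
The sequence is UNBOUNDED

Unbounded (aₙ → ∞ as n → ∞)


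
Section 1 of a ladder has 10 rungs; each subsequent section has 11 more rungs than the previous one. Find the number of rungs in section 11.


aₙ = a₁ + (n-1)d
= 10 + (11-1)×11
= 10 + 110
= 120

a_11 = 120


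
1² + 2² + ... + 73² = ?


n = 73
n(n+1)(2n+1)/6 = 73×74×147/6
= 794094/6 = 132349

Σk² = 132349


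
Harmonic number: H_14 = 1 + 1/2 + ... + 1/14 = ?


H_14 = 1/1 + 1/2 + 1/3 + ... + 1/14
= 1171733/360360
≈ 3.2516

H_14 = 1171733/360360 ≈ 3.2516


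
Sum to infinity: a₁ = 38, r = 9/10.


S∞ = a₁/(1-r) = 38/(1 - 9/10)
= 38/(1/10)
= 380

S∞ = 380


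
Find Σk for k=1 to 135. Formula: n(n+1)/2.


n(n+1)/2 = 135×136/2 = 18360/2 = 9180

Σk = 9180


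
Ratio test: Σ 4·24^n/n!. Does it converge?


aₙ = 4·24^n/n!
a_{n+1}/aₙ = 24^(n+1)/(n+1)! × n!/24^n  (constant 4 cancels)
= 24/(n+1)
L = lim(n→∞) 24/(n+1) = 0
L < 1 → series CONVERGES

Converges (ratio test: L = 0 < 1)


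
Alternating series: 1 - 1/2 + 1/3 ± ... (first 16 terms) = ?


S = 1 - 1/2 + 1/3 - 1/4 + 1/5 - 1/6 + 1/7 - 1/8 ± ...
= 0.6629
(Full series converges to +ln(2) ≈ +0.6931)

S_16 = 0.6629


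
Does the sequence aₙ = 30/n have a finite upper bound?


a₁ = 30, a₂ = 30/2, a₃ = 30/3, ...
0 < aₙ ≤ 30 for all n ≥ 1
Lower bound: 0, Upper bound: 30
The sequence IS bounded

Bounded (0 < aₙ ≤ 30)


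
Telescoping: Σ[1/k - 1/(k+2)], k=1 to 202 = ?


Telescoping with gap 2: two head and two tail terms survive.
= (1 + 1/2) - (1/203 + 1/204)
= 3/2 - 1/203 - 1/204 = 61711/41412

Sum = 61711/41412


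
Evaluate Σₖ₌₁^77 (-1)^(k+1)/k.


S = 1 - 1/2 + 1/3 - 1/4 + 1/5 - 1/6 + 1/7 - 1/8 ± ...
= 0.6996
(Full series converges to +ln(2) ≈ +0.6931)

S_77 = 0.6996


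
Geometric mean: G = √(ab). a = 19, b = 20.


GM = √(19×20) = √380 = 19.4936

GM = 19.4936


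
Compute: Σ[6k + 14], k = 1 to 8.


Σ(6k+14) = 6·Σk + 14·n
= 6·36 + 14·8
= 216 + 112 = 328

Σ = 328


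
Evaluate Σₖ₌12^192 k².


Σₖ₌12^192 k² = Σₖ₌₁^192 k² − Σₖ₌₁^11 k²
= 192·193·385/6 − 11·12·23/6
= 2377760 − 506 = 2377254

Σk² = 2377254


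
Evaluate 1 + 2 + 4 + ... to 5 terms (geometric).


Sₙ = 1×(2^5 - 1)/(2 - 1)
= 1×(32 - 1)/1
= 1×31/1
= 31

S_5 = 31


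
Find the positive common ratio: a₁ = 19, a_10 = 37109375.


r^(n-1) = aₙ/a₁
r^9 = 37109375/19 = 1953125
r = 1953125^(1/9)
= 5

r = 5


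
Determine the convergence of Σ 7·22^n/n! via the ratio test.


aₙ = 7·22^n/n!
a_{n+1}/aₙ = 22^(n+1)/(n+1)! × n!/22^n  (constant 7 cancels)
= 22/(n+1)
L = lim(n→∞) 22/(n+1) = 0
L < 1 → series CONVERGES

Converges (ratio test: L = 0 < 1)


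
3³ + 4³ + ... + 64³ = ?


Σₖ₌3^64 k³ = [64·65/2]² − [2·3/2]²
= 4326400 − 9 = 4326391

Σk³ = 4326391


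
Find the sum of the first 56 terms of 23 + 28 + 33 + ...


aₙ = 23 + (56-1)×5 = 298
Sₙ = n(a₁+aₙ)/2 = 56×(23+298)/2
= 56×321/2 = 8988

S_56 = 8988


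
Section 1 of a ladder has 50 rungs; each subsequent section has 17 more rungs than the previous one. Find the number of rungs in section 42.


aₙ = a₁ + (n-1)d
= 50 + (42-1)×17
= 50 + 697
= 747

a_42 = 747


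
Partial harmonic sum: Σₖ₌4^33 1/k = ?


Σₖ₌4^33 1/k = 1/4 + 1/5 + 1/6 + ... + 1/33
= 29608831262749/13127595717600
≈ 2.2555

Sum = 29608831262749/13127595717600 ≈ 2.2555


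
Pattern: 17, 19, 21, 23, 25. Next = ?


Pattern: arithmetic (d=2)
Terms: 17, 19, 21, 23, 25
Next term = 27

Next term = 27


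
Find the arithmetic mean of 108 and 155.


AM = (108 + 155)/2 = 263/2 = 131.5

AM = 131.5


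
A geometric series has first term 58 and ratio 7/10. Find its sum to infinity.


S∞ = a₁/(1-r) = 58/(1 - 7/10)
= 58/(3/10)
= 580/3

S∞ = 580/3


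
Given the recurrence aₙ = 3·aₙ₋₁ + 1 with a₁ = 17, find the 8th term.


Computing step by step:
a_1 = 17
a_2 = 52
a_3 = 157
a_4 = 472
a_5 = 1417
a_6 = 4252
a_7 = 12757
a_8 = 38272


a_8 = 38272


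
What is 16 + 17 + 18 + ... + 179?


Σₖ₌16^179 k = Σₖ₌₁^179 k − Σₖ₌₁^15 k
= 179·180/2 − 15·16/2
= 16110 − 120 = 15990

Σk = 15990


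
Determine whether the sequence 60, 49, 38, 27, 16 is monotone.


Differences: -11, -11, -11, -11
All differences < 0 → strictly DECREASING

Monotonically decreasing


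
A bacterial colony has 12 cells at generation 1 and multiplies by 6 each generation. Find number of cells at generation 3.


aₙ = a₁·r^(n-1)
= 12×6^2
= 12×36
= 432

a_3 = 432


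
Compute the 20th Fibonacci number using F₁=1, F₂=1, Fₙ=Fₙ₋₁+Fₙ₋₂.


Fibonacci sequence: 1, 1, 2, 3, 5, 8, 13, 21, 34, 55, 89, ...
F(20) = 6765

F(20) = 6765


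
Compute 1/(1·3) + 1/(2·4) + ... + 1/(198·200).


1/(k(k+2)) = (1/2)·(1/k - 1/(k+2)) (partial fractions)
Telescoping: Σ = (1/2)·(1 + 1/2 - 1/199 - 1/200) = 59301/79600

Sum = 59301/79600


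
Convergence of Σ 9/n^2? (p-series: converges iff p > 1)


p-series test: Σ c/n^p converges if p > 1, diverges if p ≤ 1 (constant c > 0 doesn't affect convergence).
p = 2
2 > 1 → CONVERGES

Converges (p = 2 > 1)


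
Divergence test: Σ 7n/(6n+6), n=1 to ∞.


lim(n→∞) 7n/(6n+6) = 7/6 = 7/6  (divide numerator and denominator by n)
lim aₙ = 7/6 ≠ 0 → series DIVERGES

Diverges (lim aₙ = 7/6 ≠ 0)


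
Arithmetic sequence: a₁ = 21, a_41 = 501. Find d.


d = (aₙ - a₁)/(n-1)
= (501 - 21)/(41-1)
= 480/40 = 12

d = 12


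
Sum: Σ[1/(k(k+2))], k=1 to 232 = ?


1/(k(k+2)) = (1/2)·(1/k - 1/(k+2)) (partial fractions)
Telescoping: Σ = (1/2)·(1 + 1/2 - 1/233 - 1/234) = 20329/27261

Sum = 20329/27261


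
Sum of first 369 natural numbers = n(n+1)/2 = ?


n(n+1)/2 = 369×370/2 = 136530/2 = 68265

Σk = 68265


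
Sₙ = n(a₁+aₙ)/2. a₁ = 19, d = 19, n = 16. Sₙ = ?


aₙ = 19 + (16-1)×19 = 304
Sₙ = n(a₁+aₙ)/2 = 16×(19+304)/2
= 16×323/2 = 2584

S_16 = 2584


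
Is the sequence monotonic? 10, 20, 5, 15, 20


Differences: 10, -15, 10, 5
Difference at position 1 is +10 (> 0) but position 2 is -15 (< 0) — sequence both rises and falls
→ NOT monotonic

Not monotonic


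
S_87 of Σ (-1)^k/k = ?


S = -1 + 1/2 - 1/3 + 1/4 - 1/5 + 1/6 - 1/7 + 1/8 ± ...
= -0.6989
(Full series converges to -ln(2) ≈ -0.6931)

S_87 = -0.6989


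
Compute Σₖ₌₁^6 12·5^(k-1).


Sₙ = 12×(5^6 - 1)/(5 - 1)
= 12×(15625 - 1)/4
= 12×15624/4
= 46872

S_6 = 46872


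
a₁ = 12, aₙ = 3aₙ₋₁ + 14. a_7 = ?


Computing step by step:
a_1 = 12
a_2 = 50
a_3 = 164
a_4 = 506
a_5 = 1532
a_6 = 4610
a_7 = 13844


a_7 = 13844


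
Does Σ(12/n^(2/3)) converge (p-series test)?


p-series test: Σ c/n^p converges if p > 1, diverges if p ≤ 1 (constant c > 0 doesn't affect convergence).
p = 2/3
2/3 ≤ 1 → DIVERGES

Diverges (p = 2/3 ≤ 1)


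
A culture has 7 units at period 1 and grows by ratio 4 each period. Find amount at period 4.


aₙ = a₁·r^(n-1)
= 7×4^3
= 7×64
= 448

a_4 = 448


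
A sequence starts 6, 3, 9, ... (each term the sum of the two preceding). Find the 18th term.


Computing iteratively: 6, 3, 9, 12, 21, 33, 54, 87, 141, 228, 369, 597, ...
a_18 = 10713

a_18 = 10713


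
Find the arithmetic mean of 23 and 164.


AM = (23 + 164)/2 = 187/2 = 93.5

AM = 93.5


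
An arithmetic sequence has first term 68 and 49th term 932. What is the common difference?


d = (aₙ - a₁)/(n-1)
= (932 - 68)/(49-1)
= 864/48 = 18

d = 18


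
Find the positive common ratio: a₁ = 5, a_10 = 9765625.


r^(n-1) = aₙ/a₁
r^9 = 9765625/5 = 1953125
r = 1953125^(1/9)
= 5

r = 5


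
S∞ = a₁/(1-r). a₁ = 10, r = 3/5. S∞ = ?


S∞ = a₁/(1-r) = 10/(1 - 3/5)
= 10/(2/5)
= 25

S∞ = 25


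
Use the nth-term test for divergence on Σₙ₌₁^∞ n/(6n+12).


lim(n→∞) n/(6n+12) = 1/6 = 1/6  (divide numerator and denominator by n)
lim aₙ = 1/6 ≠ 0 → series DIVERGES

Diverges (lim aₙ = 1/6 ≠ 0)


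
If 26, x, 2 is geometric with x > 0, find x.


GM = √(26×2) = √52 = 7.2111

GM = 7.2111


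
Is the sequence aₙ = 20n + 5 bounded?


aₙ = 20n + 5 → as n→∞, aₙ→∞
No finite upper bound exists
The sequence is UNBOUNDED

Unbounded (aₙ → ∞ as n → ∞)


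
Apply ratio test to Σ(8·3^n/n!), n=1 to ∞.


aₙ = 8·3^n/n!
a_{n+1}/aₙ = 3^(n+1)/(n+1)! × n!/3^n  (constant 8 cancels)
= 3/(n+1)
L = lim(n→∞) 3/(n+1) = 0
L < 1 → series CONVERGES

Converges (ratio test: L = 0 < 1)


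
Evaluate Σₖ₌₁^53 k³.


n(n+1)/2 = 53×54/2 = 1431
Σk³ = 1431² = 2047761

Σk³ = 2047761


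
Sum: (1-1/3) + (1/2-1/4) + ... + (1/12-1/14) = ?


Telescoping with gap 2: two head and two tail terms survive.
= (1 + 1/2) - (1/13 + 1/14)
= 3/2 - 1/13 - 1/14 = 123/91

Sum = 123/91


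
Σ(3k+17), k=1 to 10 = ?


Σ(3k+17) = 3·Σk + 17·n
= 3·55 + 17·10
= 165 + 170 = 335

Σ = 335


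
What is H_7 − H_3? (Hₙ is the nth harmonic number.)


Σₖ₌4^7 1/k = 1/4 + 1/5 + 1/6 + 1/7
= 319/420
≈ 0.7595

Sum = 319/420 ≈ 0.7595


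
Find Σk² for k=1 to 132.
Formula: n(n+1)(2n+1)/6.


n = 132
n(n+1)(2n+1)/6 = 132×133×265/6
= 4652340/6 = 775390

Σk² = 775390


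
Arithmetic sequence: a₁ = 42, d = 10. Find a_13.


aₙ = a₁ + (n-1)d
= 42 + (13-1)×10
= 42 + 120
= 162

a_13 = 162


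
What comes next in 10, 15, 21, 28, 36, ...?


Pattern: triangular numbers: n(n+1)/2
Terms: 10, 15, 21, 28, 36
Next term = 45

Next term = 45


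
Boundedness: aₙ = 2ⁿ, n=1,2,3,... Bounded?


aₙ = 2ⁿ → as n→∞, aₙ→∞ (since base 2 > 1)
No finite upper bound exists
The sequence is UNBOUNDED

Unbounded (aₙ → ∞ as n → ∞)


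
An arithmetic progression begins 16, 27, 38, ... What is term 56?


aₙ = a₁ + (n-1)d
= 16 + (56-1)×11
= 16 + 605
= 621

a_56 = 621


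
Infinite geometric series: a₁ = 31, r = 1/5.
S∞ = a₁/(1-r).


S∞ = a₁/(1-r) = 31/(1 - 1/5)
= 31/(4/5)
= 155/4

S∞ = 155/4


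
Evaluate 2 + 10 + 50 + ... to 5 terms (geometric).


Sₙ = 2×(5^5 - 1)/(5 - 1)
= 2×(3125 - 1)/4
= 2×3124/4
= 1562

S_5 = 1562


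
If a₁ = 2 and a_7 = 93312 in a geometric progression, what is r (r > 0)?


r^(n-1) = aₙ/a₁
r^6 = 93312/2 = 46656
r = 46656^(1/6)
= ±6; taking r > 0 gives r = 6

r = 6


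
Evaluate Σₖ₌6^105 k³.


Σₖ₌6^105 k³ = [105·106/2]² − [5·6/2]²
= 30969225 − 225 = 30969000

Σk³ = 30969000


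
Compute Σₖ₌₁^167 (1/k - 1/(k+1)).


Telescoping: adjacent terms cancel.
= 1/1 - 1/168
= 1 - 1/168 = 167/168

Sum = 167/168


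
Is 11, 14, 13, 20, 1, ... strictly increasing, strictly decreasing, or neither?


Differences: 3, -1, 7, -19
Difference at position 1 is +3 (> 0) but position 2 is -1 (< 0) — sequence both rises and falls
→ NOT monotonic

Not monotonic


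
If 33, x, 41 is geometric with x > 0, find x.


GM = √(33×41) = √1353 = 36.7831

GM = 36.7831


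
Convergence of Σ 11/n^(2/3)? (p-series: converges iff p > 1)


p-series test: Σ c/n^p converges if p > 1, diverges if p ≤ 1 (constant c > 0 doesn't affect convergence).
p = 2/3
2/3 ≤ 1 → DIVERGES

Diverges (p = 2/3 ≤ 1)


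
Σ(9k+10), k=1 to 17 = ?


Σ(9k+10) = 9·Σk + 10·n
= 9·153 + 10·17
= 1377 + 170 = 1547

Σ = 1547


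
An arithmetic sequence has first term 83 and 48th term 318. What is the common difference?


d = (aₙ - a₁)/(n-1)
= (318 - 83)/(48-1)
= 235/47 = 5

d = 5


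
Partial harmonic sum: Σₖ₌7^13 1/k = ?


Σₖ₌7^13 1/k = 1/7 + 1/8 + 1/9 + 1/10 + 1/11 + 1/12 + 1/13
= 263111/360360
≈ 0.7301

Sum = 263111/360360 ≈ 0.7301


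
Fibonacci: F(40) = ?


Fibonacci sequence: 1, 1, 2, 3, 5, 8, 13, 21, 34, 55, 89, ...
F(40) = 102334155

F(40) = 102334155


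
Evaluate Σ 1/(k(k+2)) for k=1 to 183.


1/(k(k+2)) = (1/2)·(1/k - 1/(k+2)) (partial fractions)
Telescoping: Σ = (1/2)·(1 + 1/2 - 1/184 - 1/185) = 50691/68080

Sum = 50691/68080


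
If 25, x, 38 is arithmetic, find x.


AM = (25 + 38)/2 = 63/2 = 31.5

AM = 31.5


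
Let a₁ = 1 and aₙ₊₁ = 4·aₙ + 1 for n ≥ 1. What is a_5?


Computing step by step:
a_1 = 1
a_2 = 5
a_3 = 21
a_4 = 85
a_5 = 341


a_5 = 341


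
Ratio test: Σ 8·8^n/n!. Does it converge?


aₙ = 8·8^n/n!
a_{n+1}/aₙ = 8^(n+1)/(n+1)! × n!/8^n  (constant 8 cancels)
= 8/(n+1)
L = lim(n→∞) 8/(n+1) = 0
L < 1 → series CONVERGES

Converges (ratio test: L = 0 < 1)


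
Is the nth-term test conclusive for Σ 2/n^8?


lim(n→∞) 2/n^8 = 0
lim aₙ = 0 → nth-term test is INCONCLUSIVE
(Need other tests; this is actually a convergent p-series with p=8 > 1)

Inconclusive (lim aₙ = 0; need another test)


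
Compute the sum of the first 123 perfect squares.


n = 123
n(n+1)(2n+1)/6 = 123×124×247/6
= 3767244/6 = 627874

Σk² = 627874


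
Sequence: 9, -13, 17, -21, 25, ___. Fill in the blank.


Pattern: alternating sign, magnitude arithmetic (d=4)
Terms: 9, -13, 17, -21, 25
Next term = -29

Next term = -29


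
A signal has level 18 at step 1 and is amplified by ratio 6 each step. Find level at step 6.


aₙ = a₁·r^(n-1)
= 18×6^5
= 18×7776
= 139968

a_6 = 139968


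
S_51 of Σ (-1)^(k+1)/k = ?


S = 1 - 1/2 + 1/3 - 1/4 + 1/5 - 1/6 + 1/7 - 1/8 ± ...
= 0.7029
(Full series converges to +ln(2) ≈ +0.6931)

S_51 = 0.7029


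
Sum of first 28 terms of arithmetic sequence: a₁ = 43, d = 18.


aₙ = 43 + (28-1)×18 = 529
Sₙ = n(a₁+aₙ)/2 = 28×(43+529)/2
= 28×572/2 = 8008

S_28 = 8008


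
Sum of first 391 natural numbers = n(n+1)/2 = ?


n(n+1)/2 = 391×392/2 = 153272/2 = 76636

Σk = 76636


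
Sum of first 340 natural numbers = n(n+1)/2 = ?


n(n+1)/2 = 340×341/2 = 115940/2 = 57970

Σk = 57970


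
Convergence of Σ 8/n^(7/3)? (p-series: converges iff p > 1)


p-series test: Σ c/n^p converges if p > 1, diverges if p ≤ 1 (constant c > 0 doesn't affect convergence).
p = 7/3
7/3 > 1 → CONVERGES

Converges (p = 7/3 > 1)


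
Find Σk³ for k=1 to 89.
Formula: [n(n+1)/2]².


n(n+1)/2 = 89×90/2 = 4005
Σk³ = 4005² = 16040025

Σk³ = 16040025


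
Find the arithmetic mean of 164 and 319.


AM = (164 + 319)/2 = 483/2 = 241.5

AM = 241.5


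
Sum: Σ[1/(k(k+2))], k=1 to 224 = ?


1/(k(k+2)) = (1/2)·(1/k - 1/(k+2)) (partial fractions)
Telescoping: Σ = (1/2)·(1 + 1/2 - 1/225 - 1/226) = 18956/25425

Sum = 18956/25425


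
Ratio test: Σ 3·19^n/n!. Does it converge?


aₙ = 3·19^n/n!
a_{n+1}/aₙ = 19^(n+1)/(n+1)! × n!/19^n  (constant 3 cancels)
= 19/(n+1)
L = lim(n→∞) 19/(n+1) = 0
L < 1 → series CONVERGES

Converges (ratio test: L = 0 < 1)


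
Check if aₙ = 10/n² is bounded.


a₁ = 10, a₂ = 10/4, a₃ = 10/9, ...
0 < aₙ ≤ 10 for all n ≥ 1
The sequence IS bounded

Bounded (0 < aₙ ≤ 10)


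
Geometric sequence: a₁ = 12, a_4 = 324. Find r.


r^(n-1) = aₙ/a₁
r^3 = 324/12 = 27
r = 27^(1/3)
= 3

r = 3


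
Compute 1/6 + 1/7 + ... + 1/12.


Σₖ₌6^12 1/k = 1/6 + 1/7 + 1/8 + 1/9 + 1/10 + 1/11 + 1/12
= 22727/27720
≈ 0.8199

Sum = 22727/27720 ≈ 0.8199


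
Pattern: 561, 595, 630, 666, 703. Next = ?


Pattern: triangular numbers: n(n+1)/2
Terms: 561, 595, 630, 666, 703
Next term = 741

Next term = 741


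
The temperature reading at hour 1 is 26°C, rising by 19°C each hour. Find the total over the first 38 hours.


aₙ = 26 + (38-1)×19 = 729
Sₙ = n(a₁+aₙ)/2 = 38×(26+729)/2
= 38×755/2 = 14345

S_38 = 14345


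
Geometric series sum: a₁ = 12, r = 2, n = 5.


Sₙ = 12×(2^5 - 1)/(2 - 1)
= 12×(32 - 1)/1
= 12×31/1
= 372

S_5 = 372


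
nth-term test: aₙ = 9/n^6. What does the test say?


lim(n→∞) 9/n^6 = 0
lim aₙ = 0 → nth-term test is INCONCLUSIVE
(Need other tests; this is actually a convergent p-series with p=6 > 1)

Inconclusive (lim aₙ = 0; need another test)


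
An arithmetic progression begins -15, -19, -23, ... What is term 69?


aₙ = a₁ + (n-1)d
= -15 + (69-1)×-4
= -15 - 272
= -287

a_69 = -287


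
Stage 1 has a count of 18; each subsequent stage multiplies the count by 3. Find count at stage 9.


aₙ = a₁·r^(n-1)
= 18×3^8
= 18×6561
= 118098

a_9 = 118098


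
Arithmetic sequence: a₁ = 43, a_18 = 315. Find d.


d = (aₙ - a₁)/(n-1)
= (315 - 43)/(18-1)
= 272/17 = 16

d = 16


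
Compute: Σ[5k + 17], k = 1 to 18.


Σ(5k+17) = 5·Σk + 17·n
= 5·171 + 17·18
= 855 + 306 = 1161

Σ = 1161


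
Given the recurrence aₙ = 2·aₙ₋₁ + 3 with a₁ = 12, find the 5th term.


Computing step by step:
a_1 = 12
a_2 = 27
a_3 = 57
a_4 = 117
a_5 = 237


a_5 = 237


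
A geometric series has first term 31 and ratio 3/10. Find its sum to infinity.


S∞ = a₁/(1-r) = 31/(1 - 3/10)
= 31/(7/10)
= 310/7

S∞ = 310/7


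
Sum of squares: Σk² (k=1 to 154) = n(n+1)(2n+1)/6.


n = 154
n(n+1)(2n+1)/6 = 154×155×309/6
= 7375830/6 = 1229305

Σk² = 1229305
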